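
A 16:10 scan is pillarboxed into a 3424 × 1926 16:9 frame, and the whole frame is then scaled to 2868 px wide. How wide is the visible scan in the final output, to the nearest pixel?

2581 px

Fitted into 3424×1926, the scan spans the height; its width is 1926 × 16/10 ≈ 3081.60 px.
The frame scales by 2868/3424 = 0.8376; 3081.60 × 0.8376 ≈ 2581.20 px.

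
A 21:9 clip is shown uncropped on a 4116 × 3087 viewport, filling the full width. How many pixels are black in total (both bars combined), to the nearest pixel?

That makes the image 1764.0000 px tall (4116 × 9/21).
3087 − 1764.0000 = 1323.0000 px of bars.
Across the 4116-px span: 1323.0000 × 4116 ≈ 5445468 px.

5445468 pixels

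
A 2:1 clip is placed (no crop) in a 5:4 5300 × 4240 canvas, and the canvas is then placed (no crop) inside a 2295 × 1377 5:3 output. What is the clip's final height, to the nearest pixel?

861 px

Inside the 5300×4240 canvas the clip is width-limited at 5300.00 × 2650.00.
The 5:4 canvas is height-limited in 2295×1377, giving 1721.25 × 1377.00; scale factor 0.3248.
The clip scales with it: height 2650.00 × 0.3248 ≈ 860.62.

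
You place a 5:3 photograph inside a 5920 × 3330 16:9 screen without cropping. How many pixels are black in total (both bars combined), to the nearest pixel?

1232100 pixels

Since 1.667 < 1.778, the photograph is height-limited.
The photograph is 3330 × 5/3 ≈ 5550.0000 px wide.
Black = 5920 − 5550.0000 = 370.0000 px.
Bar area = 370.0000 × 3330 ≈ 1232100 px.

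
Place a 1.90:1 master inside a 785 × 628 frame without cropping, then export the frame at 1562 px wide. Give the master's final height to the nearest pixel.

At 785×628 the master is width-limited, so height = 785 / 1.900 ≈ 413.16 px.
Scaling 785 → 1562 is ×1.9898, so the height becomes 413.16 × 1.9898 ≈ 822.11 px.

822 px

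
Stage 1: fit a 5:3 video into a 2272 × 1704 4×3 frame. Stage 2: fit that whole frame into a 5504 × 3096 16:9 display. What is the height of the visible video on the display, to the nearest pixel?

5:3 in 2272×1704: fills the width, so the video is 2272.00 × 1363.20.
The 4×3 canvas is height-limited in 5504×3096, giving 4128.00 × 3096.00; scale factor 1.8169.
The video scales with it: height 1363.20 × 1.8169 ≈ 2476.80.

2477 px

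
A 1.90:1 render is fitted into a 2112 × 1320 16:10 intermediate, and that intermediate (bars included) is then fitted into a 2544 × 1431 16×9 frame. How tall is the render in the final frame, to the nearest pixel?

1205 px

First fit — 1.90:1 into 2112×1320 spans the width: 2112.00 × 1111.58.
The 16:10 canvas is height-limited in 2544×1431, giving 2289.60 × 1431.00; scale factor 1.0841.
Applying the same ×1.0841: 1111.58 → 1205.05.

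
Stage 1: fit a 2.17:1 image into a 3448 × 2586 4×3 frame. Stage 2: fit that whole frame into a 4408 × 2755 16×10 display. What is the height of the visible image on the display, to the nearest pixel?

2.17:1 in 3448×2586: fills the width, so the image is 3448.00 × 1588.94.
4×3 in 4408×2755: fills the height, so the intermediate becomes 3673.33 × 2755.00 — a scale of ×1.0654.
The image scales with it: height 1588.94 × 1.0654 ≈ 1692.78.

1693 px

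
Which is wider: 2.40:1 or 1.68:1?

2.40:1

2.4 and 1.68; 2.4 > 1.68.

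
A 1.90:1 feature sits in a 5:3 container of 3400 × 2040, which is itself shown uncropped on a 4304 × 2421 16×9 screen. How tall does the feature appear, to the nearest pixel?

First fit — 1.90:1 into 3400×2040 spans the width: 3400.00 × 1789.47.
5:3 in 4304×2421: fills the height, so the intermediate becomes 4035.00 × 2421.00 — a scale of ×1.1868.
The feature scales with it: height 1789.47 × 1.1868 ≈ 2123.68.

2124 px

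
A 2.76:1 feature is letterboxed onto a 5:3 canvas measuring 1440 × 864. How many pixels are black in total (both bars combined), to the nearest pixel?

492856 pixels

Since 2.760 > 1.667, the feature is width-limited.
Content height = 1440 / 2.760 ≈ 521.7391 px.
Black = 864 − 521.7391 = 342.2609 px.
Bar area = 342.2609 × 1440 ≈ 492856 px.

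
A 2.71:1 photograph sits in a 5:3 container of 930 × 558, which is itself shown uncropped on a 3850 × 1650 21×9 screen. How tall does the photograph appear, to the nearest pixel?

First fit — 2.71:1 into 930×558 spans the width: 930.00 × 343.17.
The 5:3 canvas is height-limited in 3850×1650, giving 2750.00 × 1650.00; scale factor 2.9570.
So the photograph's height is 343.17 × 2.9570 ≈ 1014.76.

1015 px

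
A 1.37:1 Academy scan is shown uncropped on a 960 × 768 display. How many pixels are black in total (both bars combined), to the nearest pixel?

1.37:1 Academy is wider than 5:4, so it spans the full width.
That makes the image 700.7299 px tall (960 / 1.370).
Black = 768 − 700.7299 = 67.2701 px.
That's 67.2701 × 960 ≈ 64579 black pixels.

64579 pixels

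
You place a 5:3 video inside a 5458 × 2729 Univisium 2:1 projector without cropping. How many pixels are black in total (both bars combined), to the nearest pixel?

2482480 pixels

5:3 is narrower than Univisium 2:1, so it spans the full height.
The video is 2729 × 5/3 ≈ 4548.3333 px wide.
5458 − 4548.3333 = 909.6667 px of bars.
That's 909.6667 × 2729 ≈ 2482480 black pixels.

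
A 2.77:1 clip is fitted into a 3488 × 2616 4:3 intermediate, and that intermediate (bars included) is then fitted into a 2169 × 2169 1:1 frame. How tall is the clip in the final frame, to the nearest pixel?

Inside the 3488×2616 canvas the clip is width-limited at 3488.00 × 1259.21.
4:3 in 2169×2169: fills the width, so the intermediate becomes 2169.00 × 1626.75 — a scale of ×0.6218.
So the clip's height is 1259.21 × 0.6218 ≈ 783.03.

783 px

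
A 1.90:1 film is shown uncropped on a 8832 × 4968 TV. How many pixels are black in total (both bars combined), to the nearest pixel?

1.90:1 (1.900) > 16×9 (1.778), so the film fills the width.
The film is 8832 / 1.900 ≈ 4648.4211 px tall.
Leftover height: 4968 − 4648.4211 = 319.5789 px.
That's 319.5789 × 8832 ≈ 2822521 black pixels.

2822521 pixels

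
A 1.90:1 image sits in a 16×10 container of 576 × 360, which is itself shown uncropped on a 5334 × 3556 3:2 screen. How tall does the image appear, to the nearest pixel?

2807 px

1.90:1 in 576×360: fills the width, so the image is 576.00 × 303.16.
16×10 in 5334×3556: fills the width, so the intermediate becomes 5334.00 × 3333.75 — a scale of ×9.2604.
The image scales with it: height 303.16 × 9.2604 ≈ 2807.37.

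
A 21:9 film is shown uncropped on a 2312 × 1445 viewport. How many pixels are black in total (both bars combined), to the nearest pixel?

21:9 is wider than 16:10, so it spans the full width.
The film is 2312 × 9/21 ≈ 990.8571 px tall.
Black = 1445 − 990.8571 = 454.1429 px.
That's 454.1429 × 2312 ≈ 1049978 black pixels.

1049978 pixels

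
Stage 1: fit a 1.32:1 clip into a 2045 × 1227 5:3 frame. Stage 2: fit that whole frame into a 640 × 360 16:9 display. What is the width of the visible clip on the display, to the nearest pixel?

First fit — 1.32:1 into 2045×1227 spans the height: 1619.64 × 1227.00.
The 5:3 canvas is height-limited in 640×360, giving 600.00 × 360.00; scale factor 0.2934.
Applying the same ×0.2934: 1619.64 → 475.20.

475 px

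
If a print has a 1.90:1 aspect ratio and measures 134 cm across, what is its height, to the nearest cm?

At 1.90:1, 134 / 1.900 ≈ 70.53.

71 cm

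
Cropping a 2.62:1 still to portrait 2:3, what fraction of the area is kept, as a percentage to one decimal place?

The height stays; only width is cut (since portrait 2:3 is narrower than 2.62:1).
Area ratio = (0.667)/(2.620) = 25.45% retained.

25.4%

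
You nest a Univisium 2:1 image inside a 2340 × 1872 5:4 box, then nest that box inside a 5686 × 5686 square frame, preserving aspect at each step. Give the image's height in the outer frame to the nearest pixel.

First fit — Univisium 2:1 into 2340×1872 spans the width: 2340.00 × 1170.00.
The 5:4 canvas is width-limited in 5686×5686, giving 5686.00 × 4548.80; scale factor 2.4299.
So the image's height is 1170.00 × 2.4299 ≈ 2843.00.

2843 px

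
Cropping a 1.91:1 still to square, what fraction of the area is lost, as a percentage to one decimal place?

47.6%

square is narrower than 1.91:1, so the crop keeps the full height and trims the width.
Area ratio = (1.000)/(1.910) = 52.36%; the remaining 47.64% is cropped out.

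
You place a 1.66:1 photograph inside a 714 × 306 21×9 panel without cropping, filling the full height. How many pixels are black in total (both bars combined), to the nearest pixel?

That makes the image 507.9600 px wide (306 × 1.660).
714 − 507.9600 = 206.0400 px of bars.
Bar area = 206.0400 × 306 ≈ 63048 px.

63048 pixels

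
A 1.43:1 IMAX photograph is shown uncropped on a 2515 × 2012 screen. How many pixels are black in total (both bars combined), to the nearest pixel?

636946 pixels

Since 1.430 > 1.250, the photograph is width-limited.
That makes the image 1758.7413 px tall (2515 / 1.430).
Black = 2012 − 1758.7413 = 253.2587 px.
Bar area = 253.2587 × 2515 ≈ 636946 px.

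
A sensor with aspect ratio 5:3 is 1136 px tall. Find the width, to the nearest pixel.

1893 px

1136 / 3 × 5 = 1893.33.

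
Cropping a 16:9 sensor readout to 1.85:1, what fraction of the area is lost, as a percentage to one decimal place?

Going from 16:9 to 1.85:1 means cutting height while keeping width.
Area ratio = (1.778)/(1.850) = 96.10%; the remaining 3.90% is cropped out.

3.9%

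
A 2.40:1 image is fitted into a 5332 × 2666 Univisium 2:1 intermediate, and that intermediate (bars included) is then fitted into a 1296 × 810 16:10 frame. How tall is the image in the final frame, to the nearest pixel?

540 px

2.40:1 in 5332×2666: fills the width, so the image is 5332.00 × 2221.67.
Univisium 2:1 in 1296×810: fills the width, so the intermediate becomes 1296.00 × 648.00 — a scale of ×0.2431.
The image scales with it: height 2221.67 × 0.2431 ≈ 540.00.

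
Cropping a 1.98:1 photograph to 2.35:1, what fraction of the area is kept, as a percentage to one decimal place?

84.3%

The width stays; only height is cut (since 2.35:1 is wider than 1.98:1).
Fraction kept = (1.980)/(2.350) ≈ 84.26%.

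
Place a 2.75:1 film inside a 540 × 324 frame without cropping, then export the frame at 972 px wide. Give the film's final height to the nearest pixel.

353 px

At 540×324 the film is width-limited, so height = 540 / 2.750 ≈ 196.36 px.
Resizing to 972 px wide multiplies everything by 1.8000: 196.36 → 353.45 px.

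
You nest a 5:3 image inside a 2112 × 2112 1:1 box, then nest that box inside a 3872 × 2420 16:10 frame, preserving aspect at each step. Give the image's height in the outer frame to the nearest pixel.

5:3 in 2112×2112: fills the width, so the image is 2112.00 × 1267.20.
Second fit — the 1:1 canvas into 3872×2420 spans the height: 2420.00 × 2420.00 (×1.1458 from 2112×2112).
Applying the same ×1.1458: 1267.20 → 1452.00.

1452 px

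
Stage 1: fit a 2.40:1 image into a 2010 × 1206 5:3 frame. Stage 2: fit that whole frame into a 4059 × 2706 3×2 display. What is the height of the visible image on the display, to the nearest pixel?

2.40:1 in 2010×1206: fills the width, so the image is 2010.00 × 837.50.
5:3 in 4059×2706: fills the width, so the intermediate becomes 4059.00 × 2435.40 — a scale of ×2.0194.
Applying the same ×2.0194: 837.50 → 1691.25.

1691 px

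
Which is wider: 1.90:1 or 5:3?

1.9 and 5:3 = 1.667; 1.9 > 1.667.

1.90:1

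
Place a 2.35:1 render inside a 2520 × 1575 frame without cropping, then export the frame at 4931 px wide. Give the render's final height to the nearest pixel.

2098 px

In the 2520×1575 frame the render fills the width: height = 2520 / 2.350 ≈ 1072.34 px.
Resizing to 4931 px wide multiplies everything by 1.9567: 1072.34 → 2098.30 px.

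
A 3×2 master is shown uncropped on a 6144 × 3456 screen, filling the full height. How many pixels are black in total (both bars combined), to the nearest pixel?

The master is 3456 × 3/2 ≈ 5184.0000 px wide.
Black = 6144 − 5184.0000 = 960.0000 px.
Across the 3456-px span: 960.0000 × 3456 ≈ 3317760 px.

3317760 pixels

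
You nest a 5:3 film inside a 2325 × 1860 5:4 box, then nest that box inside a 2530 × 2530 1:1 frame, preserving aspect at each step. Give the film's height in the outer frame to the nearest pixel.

1518 px

First fit — 5:3 into 2325×1860 spans the width: 2325.00 × 1395.00.
The 5:4 canvas is width-limited in 2530×2530, giving 2530.00 × 2024.00; scale factor 1.0882.
The film scales with it: height 1395.00 × 1.0882 ≈ 1518.00.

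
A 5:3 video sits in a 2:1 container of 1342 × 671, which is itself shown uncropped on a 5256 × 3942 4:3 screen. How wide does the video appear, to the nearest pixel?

First fit — 5:3 into 1342×671 spans the height: 1118.33 × 671.00.
The 2:1 canvas is width-limited in 5256×3942, giving 5256.00 × 2628.00; scale factor 3.9165.
Applying the same ×3.9165: 1118.33 → 4380.00.

4380 px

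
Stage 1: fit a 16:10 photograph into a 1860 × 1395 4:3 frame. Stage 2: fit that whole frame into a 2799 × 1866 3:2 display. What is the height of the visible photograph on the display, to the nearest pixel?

16:10 in 1860×1395: fills the width, so the photograph is 1860.00 × 1162.50.
4:3 in 2799×1866: fills the height, so the intermediate becomes 2488.00 × 1866.00 — a scale of ×1.3376.
The photograph scales with it: height 1162.50 × 1.3376 ≈ 1555.00.

1555 px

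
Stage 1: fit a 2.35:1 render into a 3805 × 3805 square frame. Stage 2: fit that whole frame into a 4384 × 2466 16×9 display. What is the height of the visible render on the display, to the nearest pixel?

1049 px

First fit — 2.35:1 into 3805×3805 spans the width: 3805.00 × 1619.15.
The square canvas is height-limited in 4384×2466, giving 2466.00 × 2466.00; scale factor 0.6481.
So the render's height is 1619.15 × 0.6481 ≈ 1049.36.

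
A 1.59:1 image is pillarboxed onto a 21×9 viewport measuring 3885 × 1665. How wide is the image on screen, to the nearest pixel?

2647 px

Since 1.590 < 2.333, the image is height-limited.
The image is 1665 × 1.590 ≈ 2647.35 px wide.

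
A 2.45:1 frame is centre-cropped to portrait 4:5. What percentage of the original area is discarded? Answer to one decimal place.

67.3%

portrait 4:5 is narrower than 2.45:1, so the crop keeps the full height and trims the width.
(0.800)/(2.450) ≈ 0.327 of the area survives, leaving 67.35% discarded.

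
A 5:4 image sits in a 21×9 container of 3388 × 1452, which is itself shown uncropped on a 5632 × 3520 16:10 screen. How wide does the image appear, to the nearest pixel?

5:4 in 3388×1452: fills the height, so the image is 1815.00 × 1452.00.
21×9 in 5632×3520: fills the width, so the intermediate becomes 5632.00 × 2413.71 — a scale of ×1.6623.
Applying the same ×1.6623: 1815.00 → 3017.14.

3017 px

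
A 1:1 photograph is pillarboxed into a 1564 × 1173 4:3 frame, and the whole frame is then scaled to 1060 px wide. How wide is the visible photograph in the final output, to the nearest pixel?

795 px

Fitted into 1564×1173, the photograph spans the height; its width is 1173 × 1/1 ≈ 1173.00 px.
Scaling 1564 → 1060 is ×0.6777, so the width becomes 1173.00 × 0.6777 ≈ 795.00 px.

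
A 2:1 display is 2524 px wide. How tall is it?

At 2:1, 2524 × 1/2 ≈ 1262.

1262 px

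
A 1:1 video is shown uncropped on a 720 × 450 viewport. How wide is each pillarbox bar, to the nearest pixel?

135 px

Since 1.000 < 1.600, the video is height-limited.
The video is 450 × 1/1 ≈ 450.00 px wide.
720 − 450.00 = 270.00 px of bars (135.00 each).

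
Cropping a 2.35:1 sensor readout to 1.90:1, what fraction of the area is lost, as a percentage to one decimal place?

19.1%

1.90:1 is narrower than 2.35:1, so the crop keeps the full height and trims the width.
Fraction kept = (1.900)/(2.350) ≈ 80.85%, so 19.15% is lost.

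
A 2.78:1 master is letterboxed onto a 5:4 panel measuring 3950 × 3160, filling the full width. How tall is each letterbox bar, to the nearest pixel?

The master is 3950 / 2.780 ≈ 1420.86 px tall.
Black = 3160 − 1420.86 = 1739.14 px, or 869.57 per bar.

870 px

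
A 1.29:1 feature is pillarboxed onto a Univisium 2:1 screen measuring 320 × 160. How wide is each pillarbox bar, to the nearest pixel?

57 px

Since 1.290 < 2.000, the feature is height-limited.
The feature is 160 × 1.290 ≈ 206.40 px wide.
320 − 206.40 = 113.60 px of bars (56.80 each).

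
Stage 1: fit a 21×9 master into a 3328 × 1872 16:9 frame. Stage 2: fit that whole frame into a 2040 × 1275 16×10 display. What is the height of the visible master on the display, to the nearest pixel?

Inside the 3328×1872 canvas the master is width-limited at 3328.00 × 1426.29.
The 16:9 canvas is width-limited in 2040×1275, giving 2040.00 × 1147.50; scale factor 0.6130.
Applying the same ×0.6130: 1426.29 → 874.29.

874 px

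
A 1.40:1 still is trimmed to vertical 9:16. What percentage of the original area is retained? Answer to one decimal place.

vertical 9:16 is narrower than 1.40:1, so the crop keeps the full height and trims the width.
Area ratio = (0.562)/(1.400) = 40.18% retained.

40.2%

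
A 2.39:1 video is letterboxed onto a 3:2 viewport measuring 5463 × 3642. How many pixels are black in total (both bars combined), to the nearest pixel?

2.39:1 is wider than 3:2, so it spans the full width.
The video is 5463 / 2.390 ≈ 2285.7741 px tall.
3642 − 2285.7741 = 1356.2259 px of bars.
Bar area = 1356.2259 × 5463 ≈ 7409062 px.

7409062 pixels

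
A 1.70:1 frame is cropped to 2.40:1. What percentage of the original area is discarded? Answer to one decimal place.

The width stays; only height is cut (since 2.40:1 is wider than 1.70:1).
(1.700)/(2.400) ≈ 0.708 of the area survives, leaving 29.17% discarded.

29.2%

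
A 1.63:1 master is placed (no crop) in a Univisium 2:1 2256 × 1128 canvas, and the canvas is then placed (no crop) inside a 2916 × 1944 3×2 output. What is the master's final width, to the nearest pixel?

2377 px

First fit — 1.63:1 into 2256×1128 spans the height: 1838.64 × 1128.00.
Univisium 2:1 in 2916×1944: fills the width, so the intermediate becomes 2916.00 × 1458.00 — a scale of ×1.2926.
So the master's width is 1838.64 × 1.2926 ≈ 2376.54.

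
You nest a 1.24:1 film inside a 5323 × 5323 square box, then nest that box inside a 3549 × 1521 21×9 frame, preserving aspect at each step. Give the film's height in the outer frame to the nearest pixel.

1227 px

First fit — 1.24:1 into 5323×5323 spans the width: 5323.00 × 4292.74.
square in 3549×1521: fills the height, so the intermediate becomes 1521.00 × 1521.00 — a scale of ×0.2857.
So the film's height is 4292.74 × 0.2857 ≈ 1226.61.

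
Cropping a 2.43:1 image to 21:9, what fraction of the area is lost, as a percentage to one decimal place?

Going from 2.43:1 to 21:9 means cutting width while keeping height.
Fraction kept = (2.333)/(2.430) ≈ 96.02%, so 3.98% is lost.

4.0%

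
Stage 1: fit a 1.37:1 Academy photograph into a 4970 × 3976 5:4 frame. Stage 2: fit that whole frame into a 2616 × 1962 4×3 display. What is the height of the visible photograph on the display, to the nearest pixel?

1790 px

Inside the 4970×3976 canvas the photograph is width-limited at 4970.00 × 3627.74.
Second fit — the 5:4 canvas into 2616×1962 spans the height: 2452.50 × 1962.00 (×0.4935 from 4970×3976).
So the photograph's height is 3627.74 × 0.4935 ≈ 1790.15.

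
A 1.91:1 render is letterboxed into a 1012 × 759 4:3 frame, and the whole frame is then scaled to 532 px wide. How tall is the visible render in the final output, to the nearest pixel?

In the 1012×759 frame the render fills the width: height = 1012 / 1.910 ≈ 529.84 px.
Resizing to 532 px wide multiplies everything by 0.5257: 529.84 → 278.53 px.

279 px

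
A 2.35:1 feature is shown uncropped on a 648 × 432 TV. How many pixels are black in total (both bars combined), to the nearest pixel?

Since 2.350 > 1.500, the feature is width-limited.
The feature is 648 / 2.350 ≈ 275.7447 px tall.
Leftover height: 432 − 275.7447 = 156.2553 px.
Bar area = 156.2553 × 648 ≈ 101253 px.

101253 pixels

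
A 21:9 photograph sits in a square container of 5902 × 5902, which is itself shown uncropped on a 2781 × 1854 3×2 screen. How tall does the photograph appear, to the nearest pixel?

795 px

21:9 in 5902×5902: fills the width, so the photograph is 5902.00 × 2529.43.
Second fit — the square canvas into 2781×1854 spans the height: 1854.00 × 1854.00 (×0.3141 from 5902×5902).
The photograph scales with it: height 2529.43 × 0.3141 ≈ 794.57.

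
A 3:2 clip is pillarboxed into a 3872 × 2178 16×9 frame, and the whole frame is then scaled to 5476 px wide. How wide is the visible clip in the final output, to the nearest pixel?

Fitted into 3872×2178, the clip spans the height; its width is 2178 × 3/2 ≈ 3267.00 px.
Resizing to 5476 px wide multiplies everything by 1.4143: 3267.00 → 4620.38 px.

4620 px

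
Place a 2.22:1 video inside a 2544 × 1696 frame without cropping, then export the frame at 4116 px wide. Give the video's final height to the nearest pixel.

In the 2544×1696 frame the video fills the width: height = 2544 / 2.220 ≈ 1145.95 px.
Resizing to 4116 px wide multiplies everything by 1.6179: 1145.95 → 1854.05 px.

1854 px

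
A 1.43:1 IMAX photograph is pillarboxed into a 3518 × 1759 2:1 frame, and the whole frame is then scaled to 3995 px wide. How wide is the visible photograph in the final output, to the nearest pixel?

At 3518×1759 the photograph is height-limited, so width = 1759 × 1.430 ≈ 2515.37 px.
Resizing to 3995 px wide multiplies everything by 1.1356: 2515.37 → 2856.43 px.

2856 px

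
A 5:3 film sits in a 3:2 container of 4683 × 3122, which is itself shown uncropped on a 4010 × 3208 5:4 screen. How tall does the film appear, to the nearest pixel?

2406 px

Inside the 4683×3122 canvas the film is width-limited at 4683.00 × 2809.80.
Second fit — the 3:2 canvas into 4010×3208 spans the width: 4010.00 × 2673.33 (×0.8563 from 4683×3122).
Applying the same ×0.8563: 2809.80 → 2406.00.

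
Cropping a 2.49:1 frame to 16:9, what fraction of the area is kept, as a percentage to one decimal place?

71.4%

The height stays; only width is cut (since 16:9 is narrower than 2.49:1).
Fraction kept = (1.778)/(2.490) ≈ 71.40%.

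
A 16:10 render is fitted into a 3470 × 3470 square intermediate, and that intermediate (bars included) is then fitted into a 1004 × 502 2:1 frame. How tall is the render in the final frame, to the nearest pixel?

First fit — 16:10 into 3470×3470 spans the width: 3470.00 × 2168.75.
The square canvas is height-limited in 1004×502, giving 502.00 × 502.00; scale factor 0.1447.
The render scales with it: height 2168.75 × 0.1447 ≈ 313.75.

314 px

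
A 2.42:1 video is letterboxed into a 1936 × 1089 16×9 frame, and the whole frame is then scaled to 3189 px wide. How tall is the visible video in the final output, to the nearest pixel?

1318 px

In the 1936×1089 frame the video fills the width: height = 1936 / 2.420 ≈ 800.00 px.
Scaling 1936 → 3189 is ×1.6472, so the height becomes 800.00 × 1.6472 ≈ 1317.77 px.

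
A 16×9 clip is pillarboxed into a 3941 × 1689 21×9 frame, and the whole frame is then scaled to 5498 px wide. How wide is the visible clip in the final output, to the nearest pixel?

Fitted into 3941×1689, the clip spans the height; its width is 1689 × 16/9 ≈ 3002.67 px.
The frame scales by 5498/3941 = 1.3951; 3002.67 × 1.3951 ≈ 4188.95 px.

4189 px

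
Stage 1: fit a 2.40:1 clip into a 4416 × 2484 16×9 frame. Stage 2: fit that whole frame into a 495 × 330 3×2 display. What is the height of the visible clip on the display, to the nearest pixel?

206 px

Inside the 4416×2484 canvas the clip is width-limited at 4416.00 × 1840.00.
The 16×9 canvas is width-limited in 495×330, giving 495.00 × 278.44; scale factor 0.1121.
So the clip's height is 1840.00 × 0.1121 ≈ 206.25.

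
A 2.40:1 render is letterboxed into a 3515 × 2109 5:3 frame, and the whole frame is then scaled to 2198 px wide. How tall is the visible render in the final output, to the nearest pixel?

Fitted into 3515×2109, the render spans the width; its height is 3515 / 2.400 ≈ 1464.58 px.
The frame scales by 2198/3515 = 0.6253; 1464.58 × 0.6253 ≈ 915.83 px.

916 px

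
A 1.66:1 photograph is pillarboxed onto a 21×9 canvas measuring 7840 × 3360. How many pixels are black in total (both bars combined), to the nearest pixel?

7601664 pixels

1.66:1 (1.660) < 21×9 (2.333), so the photograph fills the height.
That makes the image 5577.6000 px wide (3360 × 1.660).
Leftover width: 7840 − 5577.6000 = 2262.4000 px.
Bar area = 2262.4000 × 3360 ≈ 7601664 px.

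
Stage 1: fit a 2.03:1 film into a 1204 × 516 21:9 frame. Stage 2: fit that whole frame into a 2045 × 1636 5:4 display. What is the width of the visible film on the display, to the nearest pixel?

1779 px

2.03:1 in 1204×516: fills the height, so the film is 1047.48 × 516.00.
21:9 in 2045×1636: fills the width, so the intermediate becomes 2045.00 × 876.43 — a scale of ×1.6985.
The film scales with it: width 1047.48 × 1.6985 ≈ 1779.15.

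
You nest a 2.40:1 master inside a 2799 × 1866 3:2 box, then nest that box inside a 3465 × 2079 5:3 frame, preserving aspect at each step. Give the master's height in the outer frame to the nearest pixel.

2.40:1 in 2799×1866: fills the width, so the master is 2799.00 × 1166.25.
3:2 in 3465×2079: fills the height, so the intermediate becomes 3118.50 × 2079.00 — a scale of ×1.1141.
Applying the same ×1.1141: 1166.25 → 1299.38.

1299 px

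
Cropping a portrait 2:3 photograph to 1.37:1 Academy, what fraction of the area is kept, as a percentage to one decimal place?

Going from portrait 2:3 to 1.37:1 Academy means cutting height while keeping width.
(0.667)/(1.370) ≈ 0.487 of the area survives.

48.7%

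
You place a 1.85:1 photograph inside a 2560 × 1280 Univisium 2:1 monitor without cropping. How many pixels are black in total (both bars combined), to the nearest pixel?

1.85:1 is narrower than Univisium 2:1, so it spans the full height.
The photograph is 1280 × 1.850 ≈ 2368.0000 px wide.
2560 − 2368.0000 = 192.0000 px of bars.
Bar area = 192.0000 × 1280 ≈ 245760 px.

245760 pixels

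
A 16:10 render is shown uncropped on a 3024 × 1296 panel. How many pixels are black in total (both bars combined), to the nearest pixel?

16:10 (1.600) < 21×9 (2.333), so the render fills the height.
The render is 1296 × 16/10 ≈ 2073.6000 px wide.
Leftover width: 3024 − 2073.6000 = 950.4000 px.
Across the 1296-px span: 950.4000 × 1296 ≈ 1231718 px.

1231718 pixels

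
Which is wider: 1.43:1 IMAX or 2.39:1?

1.43 and 2.39; 2.39 > 1.43.

2.39:1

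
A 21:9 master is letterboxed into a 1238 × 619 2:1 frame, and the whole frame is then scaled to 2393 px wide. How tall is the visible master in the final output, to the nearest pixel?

1026 px

Fitted into 1238×619, the master spans the width; its height is 1238 × 9/21 ≈ 530.57 px.
The frame scales by 2393/1238 = 1.9330; 530.57 × 1.9330 ≈ 1025.57 px.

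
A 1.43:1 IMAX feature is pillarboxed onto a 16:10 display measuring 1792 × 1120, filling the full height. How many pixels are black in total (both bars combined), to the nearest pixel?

The feature is 1120 × 1.430 ≈ 1601.6000 px wide.
Leftover width: 1792 − 1601.6000 = 190.4000 px.
Across the 1120-px span: 190.4000 × 1120 ≈ 213248 px.

213248 pixels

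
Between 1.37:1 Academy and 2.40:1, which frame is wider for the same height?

1.37 and 2.4; 2.4 > 1.37.

2.40:1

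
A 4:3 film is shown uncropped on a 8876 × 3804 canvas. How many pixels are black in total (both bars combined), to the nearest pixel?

14470416 pixels

4:3 (1.333) < 21:9 (2.333), so the film fills the height.
The film is 3804 × 4/3 ≈ 5072.0000 px wide.
Black = 8876 − 5072.0000 = 3804.0000 px.
Bar area = 3804.0000 × 3804 ≈ 14470416 px.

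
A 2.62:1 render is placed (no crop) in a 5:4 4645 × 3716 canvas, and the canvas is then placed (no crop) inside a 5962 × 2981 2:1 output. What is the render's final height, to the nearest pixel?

2.62:1 in 4645×3716: fills the width, so the render is 4645.00 × 1772.90.
Second fit — the 5:4 canvas into 5962×2981 spans the height: 3726.25 × 2981.00 (×0.8022 from 4645×3716).
So the render's height is 1772.90 × 0.8022 ≈ 1422.23.

1422 px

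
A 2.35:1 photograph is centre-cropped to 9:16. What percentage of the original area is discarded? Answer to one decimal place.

Going from 2.35:1 to 9:16 means cutting width while keeping height.
Fraction kept = (0.562)/(2.350) ≈ 23.94%, so 76.06% is lost.

76.1%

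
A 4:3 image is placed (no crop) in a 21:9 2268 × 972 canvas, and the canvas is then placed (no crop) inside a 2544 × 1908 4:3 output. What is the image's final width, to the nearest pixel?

1454 px

First fit — 4:3 into 2268×972 spans the height: 1296.00 × 972.00.
21:9 in 2544×1908: fills the width, so the intermediate becomes 2544.00 × 1090.29 — a scale of ×1.1217.
The image scales with it: width 1296.00 × 1.1217 ≈ 1453.71.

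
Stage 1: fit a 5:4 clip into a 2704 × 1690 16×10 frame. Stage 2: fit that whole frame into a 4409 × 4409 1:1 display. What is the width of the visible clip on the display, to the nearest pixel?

Inside the 2704×1690 canvas the clip is height-limited at 2112.50 × 1690.00.
Second fit — the 16×10 canvas into 4409×4409 spans the width: 4409.00 × 2755.62 (×1.6305 from 2704×1690).
So the clip's width is 2112.50 × 1.6305 ≈ 3444.53.

3445 px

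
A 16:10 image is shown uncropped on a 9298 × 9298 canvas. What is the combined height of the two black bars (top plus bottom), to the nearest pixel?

3487 px

16:10 is wider than 1:1, so it spans the full width.
That makes the image 5811.25 px tall (9298 × 10/16).
9298 − 5811.25 = 3486.75 px of bars.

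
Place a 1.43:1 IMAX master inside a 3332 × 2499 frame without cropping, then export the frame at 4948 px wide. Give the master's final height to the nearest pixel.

3460 px

Fitted into 3332×2499, the master spans the width; its height is 3332 / 1.430 ≈ 2330.07 px.
The frame scales by 4948/3332 = 1.4850; 2330.07 × 1.4850 ≈ 3460.14 px.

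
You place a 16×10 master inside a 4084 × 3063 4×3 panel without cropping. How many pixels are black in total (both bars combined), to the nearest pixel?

16×10 (1.600) > 4×3 (1.333), so the master fills the width.
That makes the image 2552.5000 px tall (4084 × 10/16).
3063 − 2552.5000 = 510.5000 px of bars.
Across the 4084-px span: 510.5000 × 4084 ≈ 2084882 px.

2084882 pixels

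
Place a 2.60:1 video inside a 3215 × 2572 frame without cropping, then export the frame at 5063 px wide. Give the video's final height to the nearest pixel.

In the 3215×2572 frame the video fills the width: height = 3215 / 2.600 ≈ 1236.54 px.
Resizing to 5063 px wide multiplies everything by 1.5748: 1236.54 → 1947.31 px.

1947 px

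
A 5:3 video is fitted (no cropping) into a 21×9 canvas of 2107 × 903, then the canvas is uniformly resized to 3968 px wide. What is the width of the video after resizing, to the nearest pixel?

2834 px

At 2107×903 the video is height-limited, so width = 903 × 5/3 ≈ 1505.00 px.
Resizing to 3968 px wide multiplies everything by 1.8832: 1505.00 → 2834.29 px.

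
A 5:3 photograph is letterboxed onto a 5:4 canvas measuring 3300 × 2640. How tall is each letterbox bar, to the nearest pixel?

330 px

Since 1.667 > 1.250, the photograph is width-limited.
That makes the image 1980.00 px tall (3300 × 3/5).
Black = 2640 − 1980.00 = 660.00 px, or 330.00 per bar.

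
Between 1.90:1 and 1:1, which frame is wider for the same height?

1.90:1

1.9 and 1; 1.9 > 1.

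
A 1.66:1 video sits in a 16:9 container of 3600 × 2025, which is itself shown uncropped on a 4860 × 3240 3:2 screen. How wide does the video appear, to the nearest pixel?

Inside the 3600×2025 canvas the video is height-limited at 3361.50 × 2025.00.
The 16:9 canvas is width-limited in 4860×3240, giving 4860.00 × 2733.75; scale factor 1.3500.
The video scales with it: width 3361.50 × 1.3500 ≈ 4538.02.

4538 px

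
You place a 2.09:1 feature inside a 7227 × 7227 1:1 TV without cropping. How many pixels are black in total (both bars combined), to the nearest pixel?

27239324 pixels

2.09:1 is wider than 1:1, so it spans the full width.
Content height = 7227 / 2.090 ≈ 3457.8947 px.
Black = 7227 − 3457.8947 = 3769.1053 px.
Across the 7227-px span: 3769.1053 × 7227 ≈ 27239324 px.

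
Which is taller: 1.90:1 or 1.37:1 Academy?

1.9 and 1.37; 1.9 > 1.37. The smaller width-to-height ratio is the taller frame.

1.37:1 Academy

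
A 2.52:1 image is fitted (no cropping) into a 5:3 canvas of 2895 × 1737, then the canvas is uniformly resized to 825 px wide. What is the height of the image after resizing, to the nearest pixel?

327 px

In the 2895×1737 frame the image fills the width: height = 2895 / 2.520 ≈ 1148.81 px.
Resizing to 825 px wide multiplies everything by 0.2850: 1148.81 → 327.38 px.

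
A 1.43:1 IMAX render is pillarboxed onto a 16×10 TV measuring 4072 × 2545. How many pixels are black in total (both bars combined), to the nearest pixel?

1101094 pixels

1.43:1 IMAX is narrower than 16×10, so it spans the full height.
Content width = 2545 × 1.430 ≈ 3639.3500 px.
Leftover width: 4072 − 3639.3500 = 432.6500 px.
That's 432.6500 × 2545 ≈ 1101094 black pixels.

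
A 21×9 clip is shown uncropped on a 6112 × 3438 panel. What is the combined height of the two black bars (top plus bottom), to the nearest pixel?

21×9 (2.333) > 16×9 (1.778), so the clip fills the width.
That makes the image 2619.43 px tall (6112 × 9/21).
3438 − 2619.43 = 818.57 px of bars.

819 px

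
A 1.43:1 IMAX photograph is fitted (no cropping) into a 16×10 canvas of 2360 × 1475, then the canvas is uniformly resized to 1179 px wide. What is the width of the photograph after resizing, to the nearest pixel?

1054 px

Fitted into 2360×1475, the photograph spans the height; its width is 1475 × 1.430 ≈ 2109.25 px.
The frame scales by 1179/2360 = 0.4996; 2109.25 × 0.4996 ≈ 1053.73 px.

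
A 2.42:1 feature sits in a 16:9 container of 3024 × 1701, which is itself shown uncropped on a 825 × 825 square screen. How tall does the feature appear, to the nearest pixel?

341 px

2.42:1 in 3024×1701: fills the width, so the feature is 3024.00 × 1249.59.
The 16:9 canvas is width-limited in 825×825, giving 825.00 × 464.06; scale factor 0.2728.
So the feature's height is 1249.59 × 0.2728 ≈ 340.91.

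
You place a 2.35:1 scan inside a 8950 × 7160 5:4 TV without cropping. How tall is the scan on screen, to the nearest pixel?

3809 px

2.35:1 is wider than 5:4, so it spans the full width.
The scan is 8950 / 2.350 ≈ 3808.51 px tall.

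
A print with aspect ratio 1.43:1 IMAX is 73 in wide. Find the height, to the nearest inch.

At 1.43:1 IMAX, 73 / 1.430 ≈ 51.05.

51 in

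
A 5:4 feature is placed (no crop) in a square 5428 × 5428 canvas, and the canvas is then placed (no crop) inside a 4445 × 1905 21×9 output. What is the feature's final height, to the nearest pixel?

First fit — 5:4 into 5428×5428 spans the width: 5428.00 × 4342.40.
Second fit — the square canvas into 4445×1905 spans the height: 1905.00 × 1905.00 (×0.3510 from 5428×5428).
So the feature's height is 4342.40 × 0.3510 ≈ 1524.00.

1524 px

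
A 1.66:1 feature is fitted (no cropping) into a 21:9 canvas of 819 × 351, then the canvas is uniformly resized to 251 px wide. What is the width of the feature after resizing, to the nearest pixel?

179 px

At 819×351 the feature is height-limited, so width = 351 × 1.660 ≈ 582.66 px.
The frame scales by 251/819 = 0.3065; 582.66 × 0.3065 ≈ 178.57 px.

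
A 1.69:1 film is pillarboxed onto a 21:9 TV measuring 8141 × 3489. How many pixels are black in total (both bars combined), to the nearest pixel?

7831375 pixels

1.69:1 (1.690) < 21:9 (2.333), so the film fills the height.
Content width = 3489 × 1.690 ≈ 5896.4100 px.
8141 − 5896.4100 = 2244.5900 px of bars.
Across the 3489-px span: 2244.5900 × 3489 ≈ 7831375 px.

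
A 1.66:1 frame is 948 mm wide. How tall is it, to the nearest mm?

571 mm

948 / 1.660 = 571.08.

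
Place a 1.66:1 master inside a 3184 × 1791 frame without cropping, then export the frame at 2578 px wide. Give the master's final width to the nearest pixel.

2407 px

In the 3184×1791 frame the master fills the height: width = 1791 × 1.660 ≈ 2973.06 px.
Scaling 3184 → 2578 is ×0.8097, so the width becomes 2973.06 × 0.8097 ≈ 2407.21 px.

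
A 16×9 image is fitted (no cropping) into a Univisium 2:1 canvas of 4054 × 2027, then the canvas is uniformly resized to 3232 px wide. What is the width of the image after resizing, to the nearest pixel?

2873 px

Fitted into 4054×2027, the image spans the height; its width is 2027 × 16/9 ≈ 3603.56 px.
Resizing to 3232 px wide multiplies everything by 0.7972: 3603.56 → 2872.89 px.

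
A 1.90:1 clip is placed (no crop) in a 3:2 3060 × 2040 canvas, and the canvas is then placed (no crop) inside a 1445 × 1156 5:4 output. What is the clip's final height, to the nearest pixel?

Inside the 3060×2040 canvas the clip is width-limited at 3060.00 × 1610.53.
Second fit — the 3:2 canvas into 1445×1156 spans the width: 1445.00 × 963.33 (×0.4722 from 3060×2040).
Applying the same ×0.4722: 1610.53 → 760.53.

761 px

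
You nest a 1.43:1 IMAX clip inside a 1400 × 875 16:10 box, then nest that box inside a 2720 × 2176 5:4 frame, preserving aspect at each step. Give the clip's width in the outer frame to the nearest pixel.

Inside the 1400×875 canvas the clip is height-limited at 1251.25 × 875.00.
The 16:10 canvas is width-limited in 2720×2176, giving 2720.00 × 1700.00; scale factor 1.9429.
So the clip's width is 1251.25 × 1.9429 ≈ 2431.00.

2431 px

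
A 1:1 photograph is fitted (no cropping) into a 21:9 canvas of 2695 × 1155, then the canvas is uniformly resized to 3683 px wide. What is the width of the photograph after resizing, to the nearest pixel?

At 2695×1155 the photograph is height-limited, so width = 1155 × 1/1 ≈ 1155.00 px.
The frame scales by 3683/2695 = 1.3666; 1155.00 × 1.3666 ≈ 1578.43 px.

1578 px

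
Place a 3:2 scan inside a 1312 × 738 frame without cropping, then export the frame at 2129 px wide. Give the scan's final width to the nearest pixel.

In the 1312×738 frame the scan fills the height: width = 738 × 3/2 ≈ 1107.00 px.
Scaling 1312 → 2129 is ×1.6227, so the width becomes 1107.00 × 1.6227 ≈ 1796.34 px.

1796 px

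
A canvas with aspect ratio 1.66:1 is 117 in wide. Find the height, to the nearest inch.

Height = 117 / 1.660 = 70.48.

70 in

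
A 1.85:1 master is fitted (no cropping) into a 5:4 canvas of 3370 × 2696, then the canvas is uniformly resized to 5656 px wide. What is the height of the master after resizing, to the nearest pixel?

3057 px

At 3370×2696 the master is width-limited, so height = 3370 / 1.850 ≈ 1821.62 px.
Scaling 3370 → 5656 is ×1.6783, so the height becomes 1821.62 × 1.6783 ≈ 3057.30 px.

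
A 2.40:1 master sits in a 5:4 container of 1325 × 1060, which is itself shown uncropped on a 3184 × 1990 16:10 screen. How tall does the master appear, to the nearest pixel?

Inside the 1325×1060 canvas the master is width-limited at 1325.00 × 552.08.
5:4 in 3184×1990: fills the height, so the intermediate becomes 2487.50 × 1990.00 — a scale of ×1.8774.
The master scales with it: height 552.08 × 1.8774 ≈ 1036.46.

1036 px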